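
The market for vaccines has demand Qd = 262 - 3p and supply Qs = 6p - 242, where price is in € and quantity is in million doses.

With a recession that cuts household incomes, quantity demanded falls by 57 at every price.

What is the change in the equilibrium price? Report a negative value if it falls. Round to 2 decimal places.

Initially, 262 - 3p = 6p - 242, so 504 = 9p and p = 56, Q = 94.
With the change applied: demand Qd = 205 - 3p, supply Qs = 6p - 242.
Clearing the new market: 205 - 3p = 6p - 242, so p = 149/3 ≈ 49.6667 and Q = 56.
Δp = 49.6667 − 56 = -6.33.

-6.33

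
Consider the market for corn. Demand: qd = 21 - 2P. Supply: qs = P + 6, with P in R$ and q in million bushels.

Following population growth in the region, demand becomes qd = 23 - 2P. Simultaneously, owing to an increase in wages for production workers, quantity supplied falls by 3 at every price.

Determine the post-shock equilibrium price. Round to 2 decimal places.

Before the shock: 21 - 2P = P + 6 ⇒ 15 = 3P ⇒ P = 5, q = 11.
With the change applied: demand qd = 23 - 2P, supply qs = P + 3.
Equate the new curves: 23 - 2P = P + 3, giving 20 = 3P, P = 20/3 ≈ 6.6667, q = 29/3 ≈ 9.6667.

6.67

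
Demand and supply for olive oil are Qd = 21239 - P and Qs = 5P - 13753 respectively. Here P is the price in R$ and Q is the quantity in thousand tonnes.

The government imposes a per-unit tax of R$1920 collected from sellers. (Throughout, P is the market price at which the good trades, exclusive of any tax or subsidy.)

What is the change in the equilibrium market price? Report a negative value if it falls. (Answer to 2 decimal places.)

Solve the original market: 21239 - P = 5P - 13753, hence P = 5832 and Q = 15407.
Since sellers keep the price net of the tax, the effective supply curve becomes Qs = 5P - 23353.
Equate the new curves: 21239 - P = 5P - 23353, giving 44592 = 6P, P = 7432, Q = 13807.
ΔP = 7432 − 5832 = +1600.00.

+1600.00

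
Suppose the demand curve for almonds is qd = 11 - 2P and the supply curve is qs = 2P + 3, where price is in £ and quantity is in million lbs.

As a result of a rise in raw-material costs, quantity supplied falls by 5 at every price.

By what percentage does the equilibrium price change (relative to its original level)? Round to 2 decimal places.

+62.50

Solve the original market: 11 - 2P = 2P + 3, hence P = 2 and q = 7.
With the change applied: demand qd = 11 - 2P, supply qs = 2P - 2.
Equate the new curves: 11 - 2P = 2P - 2, giving 13 = 4P, P = 3.25, q = 4.5.
%ΔP = (3.25 − 2) / 2 × 100 = +62.50%.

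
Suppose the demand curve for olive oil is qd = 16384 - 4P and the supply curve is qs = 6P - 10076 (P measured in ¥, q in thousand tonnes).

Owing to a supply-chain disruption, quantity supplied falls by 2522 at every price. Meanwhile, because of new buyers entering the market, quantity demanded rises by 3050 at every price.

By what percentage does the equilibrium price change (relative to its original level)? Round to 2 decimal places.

Initially, 16384 - 4P = 6P - 10076, so 26460 = 10P and P = 2646, q = 5800.
The new curves are qd = 19434 - 4P (demand) and qs = 6P - 12598 (supply).
Setting them equal: 19434 - 4P = 6P - 12598 → 32032 = 10P, so P = 3203.2 and q = 6621.2.
%ΔP = (3203.2 − 2646) / 2646 × 100 = +21.06%.

+21.06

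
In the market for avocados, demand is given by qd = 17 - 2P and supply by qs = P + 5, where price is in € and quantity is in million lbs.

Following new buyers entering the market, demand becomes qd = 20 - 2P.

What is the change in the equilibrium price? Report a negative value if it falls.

+1

Initially, 17 - 2P = P + 5, so 12 = 3P and P = 4, q = 9.
The new curves are qd = 20 - 2P (demand) and qs = P + 5 (supply).
Clearing the new market: 20 - 2P = P + 5, so P = 5 and q = 10.
ΔP = 5 − 4 = +1.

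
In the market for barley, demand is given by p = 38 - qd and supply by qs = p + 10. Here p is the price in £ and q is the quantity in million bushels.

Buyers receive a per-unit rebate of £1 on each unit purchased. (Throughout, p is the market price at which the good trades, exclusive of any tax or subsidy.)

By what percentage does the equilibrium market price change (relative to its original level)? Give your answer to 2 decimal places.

+3.57

Original equilibrium: 38 - p = p + 10 gives 28 = 2p, so p = 14 and q = 24.
Since buyers' out-of-pocket price is the market price minus the rebate, the effective demand curve becomes qd = 39 - p.
Clearing the new market: 39 - p = p + 10, so p = 14.5 and q = 24.5.
%Δp = (14.5 − 14) / 14 × 100 = +3.57%.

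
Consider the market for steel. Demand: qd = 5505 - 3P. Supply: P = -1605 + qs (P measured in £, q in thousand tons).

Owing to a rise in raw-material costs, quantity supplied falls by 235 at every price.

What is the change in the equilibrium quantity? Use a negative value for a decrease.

-176.25

Solve the original market: 5505 - 3P = P + 1605, hence P = 975 and q = 2580.
After the shift, demand is qd = 5505 - 3P and supply is qs = P + 1370.
Clearing the new market: 5505 - 3P = P + 1370, so P = 1033.75 and q = 2403.75.
Δq = 2403.75 − 2580 = -176.25.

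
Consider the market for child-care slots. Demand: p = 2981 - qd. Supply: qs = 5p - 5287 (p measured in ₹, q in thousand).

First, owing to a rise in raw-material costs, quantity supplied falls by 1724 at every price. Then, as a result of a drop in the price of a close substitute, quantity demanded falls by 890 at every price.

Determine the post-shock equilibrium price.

Original equilibrium: 2981 - p = 5p - 5287 gives 8268 = 6p, so p = 1378 and q = 1603.
With the change applied: demand qd = 2091 - p, supply qs = 5p - 7011.
New equilibrium: 2091 - p = 5p - 7011 ⇒ 9102 = 6p ⇒ p = 1517, q = 574.

1517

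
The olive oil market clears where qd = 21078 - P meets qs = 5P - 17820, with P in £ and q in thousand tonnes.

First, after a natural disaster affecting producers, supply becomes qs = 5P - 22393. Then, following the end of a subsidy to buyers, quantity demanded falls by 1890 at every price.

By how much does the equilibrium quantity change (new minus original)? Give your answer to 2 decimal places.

-2337.17

Before the shock: 21078 - P = 5P - 17820 ⇒ 38898 = 6P ⇒ P = 6483, q = 14595.
The new curves are qd = 19188 - P (demand) and qs = 5P - 22393 (supply).
Clearing the new market: 19188 - P = 5P - 22393, so P = 41581/6 ≈ 6930.1667 and q = 73547/6 ≈ 12257.8333.
Δq = 12257.8333 − 14595 = -2337.17.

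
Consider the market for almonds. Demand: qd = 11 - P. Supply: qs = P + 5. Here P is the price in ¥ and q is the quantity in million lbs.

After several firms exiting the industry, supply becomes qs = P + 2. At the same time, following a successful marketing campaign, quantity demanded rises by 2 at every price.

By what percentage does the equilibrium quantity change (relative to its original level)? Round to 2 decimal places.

Solve the original market: 11 - P = P + 5, hence P = 3 and q = 8.
With the change applied: demand qd = 13 - P, supply qs = P + 2.
New equilibrium: 13 - P = P + 2 ⇒ 11 = 2P ⇒ P = 5.5, q = 7.5.
%Δq = (7.5 − 8) / 8 × 100 = -6.25%.

-6.25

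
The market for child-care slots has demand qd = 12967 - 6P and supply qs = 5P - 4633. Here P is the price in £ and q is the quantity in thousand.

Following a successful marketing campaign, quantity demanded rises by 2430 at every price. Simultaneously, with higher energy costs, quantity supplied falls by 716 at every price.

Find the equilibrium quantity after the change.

4081

Solve the original market: 12967 - 6P = 5P - 4633, hence P = 1600 and q = 3367.
With the change applied: demand qd = 15397 - 6P, supply qs = 5P - 5349.
New equilibrium: 15397 - 6P = 5P - 5349 ⇒ 20746 = 11P ⇒ P = 1886, q = 4081.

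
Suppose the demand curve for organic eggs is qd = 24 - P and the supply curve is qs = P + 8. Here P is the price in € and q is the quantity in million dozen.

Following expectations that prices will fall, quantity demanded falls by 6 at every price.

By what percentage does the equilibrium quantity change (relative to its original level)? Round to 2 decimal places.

Initially, 24 - P = P + 8, so 16 = 2P and P = 8, q = 16.
With the change applied: demand qd = 18 - P, supply qs = P + 8.
Equate the new curves: 18 - P = P + 8, giving 10 = 2P, P = 5, q = 13.
%Δq = (13 − 16) / 16 × 100 = -18.75%.

-18.75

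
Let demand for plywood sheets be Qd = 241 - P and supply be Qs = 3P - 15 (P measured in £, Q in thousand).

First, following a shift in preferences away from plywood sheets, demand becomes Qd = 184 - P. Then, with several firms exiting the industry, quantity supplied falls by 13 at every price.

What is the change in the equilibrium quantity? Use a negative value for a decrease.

Before the shock: 241 - P = 3P - 15 ⇒ 256 = 4P ⇒ P = 64, Q = 177.
With the change applied: demand Qd = 184 - P, supply Qs = 3P - 28.
Clearing the new market: 184 - P = 3P - 28, so P = 53 and Q = 131.
ΔQ = 131 − 177 = -46.

-46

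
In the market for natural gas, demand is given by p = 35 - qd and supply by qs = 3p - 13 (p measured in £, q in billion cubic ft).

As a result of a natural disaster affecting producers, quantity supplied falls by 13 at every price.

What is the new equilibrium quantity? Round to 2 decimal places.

Solve the original market: 35 - p = 3p - 13, hence p = 12 and q = 23.
The new curves are qd = 35 - p (demand) and qs = 3p - 26 (supply).
Clearing the new market: 35 - p = 3p - 26, so p = 15.25 and q = 19.75.

19.75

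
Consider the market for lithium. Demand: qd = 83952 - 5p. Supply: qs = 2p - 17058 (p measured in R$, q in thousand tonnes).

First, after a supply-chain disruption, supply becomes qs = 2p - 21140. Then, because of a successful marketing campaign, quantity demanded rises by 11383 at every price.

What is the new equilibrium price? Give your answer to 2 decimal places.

Before the shock: 83952 - 5p = 2p - 17058 ⇒ 101010 = 7p ⇒ p = 14430, q = 11802.
The new curves are qd = 95335 - 5p (demand) and qs = 2p - 21140 (supply).
Setting them equal: 95335 - 5p = 2p - 21140 → 116475 = 7p, so p = 116475/7 ≈ 16639.2857 and q = 84970/7 ≈ 12138.5714.

16639.29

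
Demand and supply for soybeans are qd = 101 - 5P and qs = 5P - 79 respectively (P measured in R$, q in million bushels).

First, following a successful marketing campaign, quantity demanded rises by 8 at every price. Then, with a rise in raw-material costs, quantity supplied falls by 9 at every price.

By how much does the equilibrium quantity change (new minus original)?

Before the shock: 101 - 5P = 5P - 79 ⇒ 180 = 10P ⇒ P = 18, q = 11.
The new curves are qd = 109 - 5P (demand) and qs = 5P - 88 (supply).
Setting them equal: 109 - 5P = 5P - 88 → 197 = 10P, so P = 19.7 and q = 10.5.
Δq = 10.5 − 11 = -0.5.

-0.5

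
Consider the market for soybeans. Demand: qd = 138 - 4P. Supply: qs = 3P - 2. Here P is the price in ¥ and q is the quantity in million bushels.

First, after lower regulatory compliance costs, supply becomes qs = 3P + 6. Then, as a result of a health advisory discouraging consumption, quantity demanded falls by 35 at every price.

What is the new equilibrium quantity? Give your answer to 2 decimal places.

Original equilibrium: 138 - 4P = 3P - 2 gives 140 = 7P, so P = 20 and q = 58.
The new curves are qd = 103 - 4P (demand) and qs = 3P + 6 (supply).
New equilibrium: 103 - 4P = 3P + 6 ⇒ 97 = 7P ⇒ P = 97/7 ≈ 13.8571, q = 333/7 ≈ 47.5714.

47.57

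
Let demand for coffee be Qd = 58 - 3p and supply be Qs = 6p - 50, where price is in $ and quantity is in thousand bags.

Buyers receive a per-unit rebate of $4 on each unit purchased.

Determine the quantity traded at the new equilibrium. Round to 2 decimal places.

Initially, 58 - 3p = 6p - 50, so 108 = 9p and p = 12, Q = 22.
Since buyers' out-of-pocket price is the market price minus the rebate, the effective demand curve becomes Qd = 70 - 3p.
Equate the new curves: 70 - 3p = 6p - 50, giving 120 = 9p, p = 40/3 ≈ 13.3333, Q = 30.

30.00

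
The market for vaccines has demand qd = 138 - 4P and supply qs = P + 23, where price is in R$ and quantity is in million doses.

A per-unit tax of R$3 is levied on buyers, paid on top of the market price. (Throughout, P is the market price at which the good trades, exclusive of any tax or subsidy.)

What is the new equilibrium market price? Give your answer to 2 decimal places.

Before the shock: 138 - 4P = P + 23 ⇒ 115 = 5P ⇒ P = 23, q = 46.
Since buyers pay the price plus the tax, the effective demand curve becomes qd = 126 - 4P.
Setting them equal: 126 - 4P = P + 23 → 103 = 5P, so P = 20.6 and q = 43.6.

20.60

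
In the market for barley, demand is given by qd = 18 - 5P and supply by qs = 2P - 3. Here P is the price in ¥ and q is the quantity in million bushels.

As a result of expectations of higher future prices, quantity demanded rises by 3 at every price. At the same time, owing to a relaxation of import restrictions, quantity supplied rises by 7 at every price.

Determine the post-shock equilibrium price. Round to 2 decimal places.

2.43

Initially, 18 - 5P = 2P - 3, so 21 = 7P and P = 3, q = 3.
The shock moves the curves to qd = 21 - 5P and qs = 2P + 4.
Clearing the new market: 21 - 5P = 2P + 4, so P = 17/7 ≈ 2.4286 and q = 62/7 ≈ 8.8571.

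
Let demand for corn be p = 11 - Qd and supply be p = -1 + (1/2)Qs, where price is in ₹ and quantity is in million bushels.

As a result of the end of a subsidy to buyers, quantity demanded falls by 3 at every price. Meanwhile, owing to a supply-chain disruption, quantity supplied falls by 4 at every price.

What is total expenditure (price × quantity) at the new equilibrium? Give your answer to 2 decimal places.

15.56

Before the shock: 11 - p = 2p + 2 ⇒ 9 = 3p ⇒ p = 3, Q = 8.
The new curves are Qd = 8 - p (demand) and Qs = 2p - 2 (supply).
Setting them equal: 8 - p = 2p - 2 → 10 = 3p, so p = 10/3 ≈ 3.3333 and Q = 14/3 ≈ 4.6667.
New expenditure = 3.3333 × 4.6667 = 15.56.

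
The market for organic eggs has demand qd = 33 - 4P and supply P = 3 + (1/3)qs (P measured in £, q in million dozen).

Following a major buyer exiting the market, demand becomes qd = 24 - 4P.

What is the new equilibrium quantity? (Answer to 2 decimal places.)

5.14

Original equilibrium: 33 - 4P = 3P - 9 gives 42 = 7P, so P = 6 and q = 9.
After the shift, demand is qd = 24 - 4P and supply is qs = 3P - 9.
Clearing the new market: 24 - 4P = 3P - 9, so P = 33/7 ≈ 4.7143 and q = 36/7 ≈ 5.1429.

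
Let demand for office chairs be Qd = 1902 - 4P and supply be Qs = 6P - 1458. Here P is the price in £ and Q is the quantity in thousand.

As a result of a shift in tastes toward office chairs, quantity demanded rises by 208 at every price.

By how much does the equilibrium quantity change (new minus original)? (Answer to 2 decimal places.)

Original equilibrium: 1902 - 4P = 6P - 1458 gives 3360 = 10P, so P = 336 and Q = 558.
The new curves are Qd = 2110 - 4P (demand) and Qs = 6P - 1458 (supply).
Setting them equal: 2110 - 4P = 6P - 1458 → 3568 = 10P, so P = 356.8 and Q = 682.8.
ΔQ = 682.8 − 558 = +124.80.

+124.80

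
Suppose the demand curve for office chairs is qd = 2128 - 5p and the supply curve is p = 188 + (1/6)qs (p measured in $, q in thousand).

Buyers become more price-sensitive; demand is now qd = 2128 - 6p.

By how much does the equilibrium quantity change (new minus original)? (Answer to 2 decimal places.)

Before the shock: 2128 - 5p = 6p - 1128 ⇒ 3256 = 11p ⇒ p = 296, q = 648.
After the shift, demand is qd = 2128 - 6p and supply is qs = 6p - 1128.
Setting them equal: 2128 - 6p = 6p - 1128 → 3256 = 12p, so p = 814/3 ≈ 271.3333 and q = 500.
Δq = 500 − 648 = -148.00.

-148.00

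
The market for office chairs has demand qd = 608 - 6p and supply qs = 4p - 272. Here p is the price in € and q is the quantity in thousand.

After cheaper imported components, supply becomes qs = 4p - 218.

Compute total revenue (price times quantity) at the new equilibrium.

Original equilibrium: 608 - 6p = 4p - 272 gives 880 = 10p, so p = 88 and q = 80.
With the change applied: demand qd = 608 - 6p, supply qs = 4p - 218.
Setting them equal: 608 - 6p = 4p - 218 → 826 = 10p, so p = 82.6 and q = 112.4.
New expenditure = 82.6 × 112.4 = 9284.24.

9284.24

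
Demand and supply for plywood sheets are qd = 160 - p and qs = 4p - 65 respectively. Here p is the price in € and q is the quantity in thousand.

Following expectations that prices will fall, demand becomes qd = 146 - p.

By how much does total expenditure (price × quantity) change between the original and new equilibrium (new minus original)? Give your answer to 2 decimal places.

-794.64

Before the shock: 160 - p = 4p - 65 ⇒ 225 = 5p ⇒ p = 45, q = 115.
The shock moves the curves to qd = 146 - p and qs = 4p - 65.
Clearing the new market: 146 - p = 4p - 65, so p = 42.2 and q = 103.8.
Expenditure moves from 45×115 = 5175 to 42.2×103.8 = 4380.36; change = -794.64.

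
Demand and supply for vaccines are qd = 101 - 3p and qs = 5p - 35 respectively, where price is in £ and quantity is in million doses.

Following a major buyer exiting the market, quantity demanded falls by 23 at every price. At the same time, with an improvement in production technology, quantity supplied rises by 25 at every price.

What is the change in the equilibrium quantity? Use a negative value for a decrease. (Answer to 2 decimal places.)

-5.00

Before the shock: 101 - 3p = 5p - 35 ⇒ 136 = 8p ⇒ p = 17, q = 50.
With the change applied: demand qd = 78 - 3p, supply qs = 5p - 10.
Clearing the new market: 78 - 3p = 5p - 10, so p = 11 and q = 45.
Δq = 45 − 50 = -5.00.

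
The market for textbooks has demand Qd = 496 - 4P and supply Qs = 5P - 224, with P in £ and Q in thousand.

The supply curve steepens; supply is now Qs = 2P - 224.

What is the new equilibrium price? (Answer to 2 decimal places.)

Original equilibrium: 496 - 4P = 5P - 224 gives 720 = 9P, so P = 80 and Q = 176.
The new curves are Qd = 496 - 4P (demand) and Qs = 2P - 224 (supply).
Equate the new curves: 496 - 4P = 2P - 224, giving 720 = 6P, P = 120, Q = 16.

120.00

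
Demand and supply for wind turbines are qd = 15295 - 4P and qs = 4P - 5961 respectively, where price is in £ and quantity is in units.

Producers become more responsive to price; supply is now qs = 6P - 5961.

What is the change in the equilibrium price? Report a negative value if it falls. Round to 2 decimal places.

-531.40

Initially, 15295 - 4P = 4P - 5961, so 21256 = 8P and P = 2657, q = 4667.
With the change applied: demand qd = 15295 - 4P, supply qs = 6P - 5961.
Clearing the new market: 15295 - 4P = 6P - 5961, so P = 2125.6 and q = 6792.6.
ΔP = 2125.6 − 2657 = -531.40.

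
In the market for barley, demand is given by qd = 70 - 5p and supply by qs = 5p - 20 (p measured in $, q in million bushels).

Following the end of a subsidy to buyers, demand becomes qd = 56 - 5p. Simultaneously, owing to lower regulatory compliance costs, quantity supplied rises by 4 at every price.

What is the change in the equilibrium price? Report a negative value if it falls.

Solve the original market: 70 - 5p = 5p - 20, hence p = 9 and q = 25.
After the shift, demand is qd = 56 - 5p and supply is qs = 5p - 16.
New equilibrium: 56 - 5p = 5p - 16 ⇒ 72 = 10p ⇒ p = 7.2, q = 20.
Δp = 7.2 − 9 = -1.8.

-1.8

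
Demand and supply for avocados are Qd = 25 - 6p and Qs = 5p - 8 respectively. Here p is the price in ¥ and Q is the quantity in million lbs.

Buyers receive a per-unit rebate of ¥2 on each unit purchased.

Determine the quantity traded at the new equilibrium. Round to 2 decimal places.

12.45

Solve the original market: 25 - 6p = 5p - 8, hence p = 3 and Q = 7.
Since buyers' out-of-pocket price is the market price minus the rebate, the effective demand curve becomes Qd = 37 - 6p.
New equilibrium: 37 - 6p = 5p - 8 ⇒ 45 = 11p ⇒ p = 45/11 ≈ 4.0909, Q = 137/11 ≈ 12.4545.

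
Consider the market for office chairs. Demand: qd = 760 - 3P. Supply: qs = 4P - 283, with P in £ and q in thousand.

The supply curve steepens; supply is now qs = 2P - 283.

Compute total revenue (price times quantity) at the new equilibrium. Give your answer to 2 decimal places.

Original equilibrium: 760 - 3P = 4P - 283 gives 1043 = 7P, so P = 149 and q = 313.
The new curves are qd = 760 - 3P (demand) and qs = 2P - 283 (supply).
Clearing the new market: 760 - 3P = 2P - 283, so P = 208.6 and q = 134.2.
New expenditure = 208.6 × 134.2 = 27994.12.

27994.12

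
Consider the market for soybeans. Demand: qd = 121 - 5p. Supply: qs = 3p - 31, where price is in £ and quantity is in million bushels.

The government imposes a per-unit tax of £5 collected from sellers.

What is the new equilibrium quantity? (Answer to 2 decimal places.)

16.63

Solve the original market: 121 - 5p = 3p - 31, hence p = 19 and q = 26.
Since sellers keep the price net of the tax, the effective supply curve becomes qs = 3p - 46.
New equilibrium: 121 - 5p = 3p - 46 ⇒ 167 = 8p ⇒ p = 20.875, q = 16.625.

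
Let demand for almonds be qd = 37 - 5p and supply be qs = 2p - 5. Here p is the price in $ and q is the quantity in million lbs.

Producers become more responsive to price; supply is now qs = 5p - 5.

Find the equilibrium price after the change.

4.2

Solve the original market: 37 - 5p = 2p - 5, hence p = 6 and q = 7.
With the change applied: demand qd = 37 - 5p, supply qs = 5p - 5.
New equilibrium: 37 - 5p = 5p - 5 ⇒ 42 = 10p ⇒ p = 4.2, q = 16.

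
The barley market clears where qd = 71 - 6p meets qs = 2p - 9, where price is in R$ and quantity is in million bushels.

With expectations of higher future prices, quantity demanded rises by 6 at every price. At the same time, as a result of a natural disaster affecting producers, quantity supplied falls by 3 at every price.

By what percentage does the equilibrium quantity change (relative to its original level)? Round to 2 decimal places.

Initially, 71 - 6p = 2p - 9, so 80 = 8p and p = 10, q = 11.
With the change applied: demand qd = 77 - 6p, supply qs = 2p - 12.
Equate the new curves: 77 - 6p = 2p - 12, giving 89 = 8p, p = 11.125, q = 10.25.
%Δq = (10.25 − 11) / 11 × 100 = -6.82%.

-6.82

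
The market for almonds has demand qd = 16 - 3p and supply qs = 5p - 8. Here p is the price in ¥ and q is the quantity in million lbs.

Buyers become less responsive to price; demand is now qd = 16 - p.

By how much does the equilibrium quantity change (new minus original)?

+5

Before the shock: 16 - 3p = 5p - 8 ⇒ 24 = 8p ⇒ p = 3, q = 7.
After the shift, demand is qd = 16 - p and supply is qs = 5p - 8.
Equate the new curves: 16 - p = 5p - 8, giving 24 = 6p, p = 4, q = 12.
Δq = 12 − 7 = +5.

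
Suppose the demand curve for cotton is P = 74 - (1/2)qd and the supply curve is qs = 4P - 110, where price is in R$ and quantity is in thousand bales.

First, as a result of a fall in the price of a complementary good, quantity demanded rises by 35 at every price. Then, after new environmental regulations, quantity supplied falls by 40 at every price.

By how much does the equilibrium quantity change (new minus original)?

+10

Original equilibrium: 148 - 2P = 4P - 110 gives 258 = 6P, so P = 43 and q = 62.
The new curves are qd = 183 - 2P (demand) and qs = 4P - 150 (supply).
Setting them equal: 183 - 2P = 4P - 150 → 333 = 6P, so P = 55.5 and q = 72.
Δq = 72 − 62 = +10.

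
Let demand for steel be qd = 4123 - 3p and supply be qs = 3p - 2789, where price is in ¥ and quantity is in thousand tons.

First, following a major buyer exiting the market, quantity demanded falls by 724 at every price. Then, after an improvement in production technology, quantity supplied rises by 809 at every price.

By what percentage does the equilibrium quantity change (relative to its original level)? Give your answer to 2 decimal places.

+6.37

Before the shock: 4123 - 3p = 3p - 2789 ⇒ 6912 = 6p ⇒ p = 1152, q = 667.
After the shift, demand is qd = 3399 - 3p and supply is qs = 3p - 1980.
Setting them equal: 3399 - 3p = 3p - 1980 → 5379 = 6p, so p = 896.5 and q = 709.5.
%Δq = (709.5 − 667) / 667 × 100 = +6.37%.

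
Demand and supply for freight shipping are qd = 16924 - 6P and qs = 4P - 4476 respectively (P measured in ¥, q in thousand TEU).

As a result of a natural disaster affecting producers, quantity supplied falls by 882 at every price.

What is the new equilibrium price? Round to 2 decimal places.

2228.20

Initially, 16924 - 6P = 4P - 4476, so 21400 = 10P and P = 2140, q = 4084.
The new curves are qd = 16924 - 6P (demand) and qs = 4P - 5358 (supply).
Setting them equal: 16924 - 6P = 4P - 5358 → 22282 = 10P, so P = 2228.2 and q = 3554.8.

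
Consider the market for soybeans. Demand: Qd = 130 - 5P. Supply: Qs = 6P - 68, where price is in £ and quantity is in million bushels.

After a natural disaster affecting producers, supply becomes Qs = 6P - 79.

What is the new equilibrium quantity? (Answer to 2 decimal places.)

Before the shock: 130 - 5P = 6P - 68 ⇒ 198 = 11P ⇒ P = 18, Q = 40.
With the change applied: demand Qd = 130 - 5P, supply Qs = 6P - 79.
Equate the new curves: 130 - 5P = 6P - 79, giving 209 = 11P, P = 19, Q = 35.

35.00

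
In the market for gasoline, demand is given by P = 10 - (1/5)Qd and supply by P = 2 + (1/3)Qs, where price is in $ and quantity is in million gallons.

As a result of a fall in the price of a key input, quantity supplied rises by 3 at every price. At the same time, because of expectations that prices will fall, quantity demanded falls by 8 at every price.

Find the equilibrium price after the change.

5.625

Before the shock: 50 - 5P = 3P - 6 ⇒ 56 = 8P ⇒ P = 7, Q = 15.
With the change applied: demand Qd = 42 - 5P, supply Qs = 3P - 3.
Equate the new curves: 42 - 5P = 3P - 3, giving 45 = 8P, P = 5.625, Q = 13.875.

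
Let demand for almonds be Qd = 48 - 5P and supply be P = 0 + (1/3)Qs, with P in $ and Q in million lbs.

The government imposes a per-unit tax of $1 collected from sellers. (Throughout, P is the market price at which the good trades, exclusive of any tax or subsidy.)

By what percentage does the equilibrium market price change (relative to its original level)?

+6.25

Initially, 48 - 5P = 3P, so 48 = 8P and P = 6, Q = 18.
Since sellers keep the price net of the tax, the effective supply curve becomes Qs = 3P - 3.
New equilibrium: 48 - 5P = 3P - 3 ⇒ 51 = 8P ⇒ P = 6.375, Q = 16.125.
%ΔP = (6.375 − 6) / 6 × 100 = +6.25%.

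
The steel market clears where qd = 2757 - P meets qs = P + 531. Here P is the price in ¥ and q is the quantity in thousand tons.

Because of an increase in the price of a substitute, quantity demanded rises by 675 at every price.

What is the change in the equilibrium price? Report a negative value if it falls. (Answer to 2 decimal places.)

Solve the original market: 2757 - P = P + 531, hence P = 1113 and q = 1644.
The shock moves the curves to qd = 3432 - P and qs = P + 531.
New equilibrium: 3432 - P = P + 531 ⇒ 2901 = 2P ⇒ P = 1450.5, q = 1981.5.
ΔP = 1450.5 − 1113 = +337.50.

+337.50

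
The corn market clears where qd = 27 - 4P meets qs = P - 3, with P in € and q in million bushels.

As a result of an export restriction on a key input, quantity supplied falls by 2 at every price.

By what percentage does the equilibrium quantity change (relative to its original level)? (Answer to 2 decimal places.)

Original equilibrium: 27 - 4P = P - 3 gives 30 = 5P, so P = 6 and q = 3.
With the change applied: demand qd = 27 - 4P, supply qs = P - 5.
Equate the new curves: 27 - 4P = P - 5, giving 32 = 5P, P = 6.4, q = 1.4.
%Δq = (1.4 − 3) / 3 × 100 = -53.33%.

-53.33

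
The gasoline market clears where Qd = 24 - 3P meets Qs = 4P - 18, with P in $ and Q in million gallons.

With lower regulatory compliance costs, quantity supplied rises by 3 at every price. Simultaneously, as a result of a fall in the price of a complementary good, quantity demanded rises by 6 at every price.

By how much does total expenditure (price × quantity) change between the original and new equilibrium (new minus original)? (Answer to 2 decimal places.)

+32.88

Initially, 24 - 3P = 4P - 18, so 42 = 7P and P = 6, Q = 6.
With the change applied: demand Qd = 30 - 3P, supply Qs = 4P - 15.
New equilibrium: 30 - 3P = 4P - 15 ⇒ 45 = 7P ⇒ P = 45/7 ≈ 6.4286, Q = 75/7 ≈ 10.7143.
Expenditure moves from 6×6 = 36 to 6.4286×10.7143 = 68.8776; change = +32.88.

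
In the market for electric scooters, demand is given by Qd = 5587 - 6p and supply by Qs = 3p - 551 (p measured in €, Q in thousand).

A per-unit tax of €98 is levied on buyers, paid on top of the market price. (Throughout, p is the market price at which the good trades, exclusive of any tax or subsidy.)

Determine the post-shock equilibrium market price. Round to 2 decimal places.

Initially, 5587 - 6p = 3p - 551, so 6138 = 9p and p = 682, Q = 1495.
Since buyers pay the price plus the tax, the effective demand curve becomes Qd = 4999 - 6p.
Setting them equal: 4999 - 6p = 3p - 551 → 5550 = 9p, so p = 1850/3 ≈ 616.6667 and Q = 1299.

616.67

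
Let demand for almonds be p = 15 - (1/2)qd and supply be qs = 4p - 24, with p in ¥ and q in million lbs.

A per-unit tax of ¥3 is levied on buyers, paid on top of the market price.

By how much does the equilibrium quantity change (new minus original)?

Before the shock: 30 - 2p = 4p - 24 ⇒ 54 = 6p ⇒ p = 9, q = 12.
Since buyers pay the price plus the tax, the effective demand curve becomes qd = 24 - 2p.
Setting them equal: 24 - 2p = 4p - 24 → 48 = 6p, so p = 8 and q = 8.
Δq = 8 − 12 = -4.

-4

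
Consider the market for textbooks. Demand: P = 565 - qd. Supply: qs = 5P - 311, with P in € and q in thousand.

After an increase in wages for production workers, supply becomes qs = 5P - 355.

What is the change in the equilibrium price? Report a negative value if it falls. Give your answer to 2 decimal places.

Original equilibrium: 565 - P = 5P - 311 gives 876 = 6P, so P = 146 and q = 419.
The shock moves the curves to qd = 565 - P and qs = 5P - 355.
Setting them equal: 565 - P = 5P - 355 → 920 = 6P, so P = 460/3 ≈ 153.3333 and q = 1235/3 ≈ 411.6667.
ΔP = 153.3333 − 146 = +7.33.

+7.33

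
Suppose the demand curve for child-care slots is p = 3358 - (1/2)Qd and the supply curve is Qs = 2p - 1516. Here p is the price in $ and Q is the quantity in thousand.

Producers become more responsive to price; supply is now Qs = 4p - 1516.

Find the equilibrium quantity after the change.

Original equilibrium: 6716 - 2p = 2p - 1516 gives 8232 = 4p, so p = 2058 and Q = 2600.
The new curves are Qd = 6716 - 2p (demand) and Qs = 4p - 1516 (supply).
Setting them equal: 6716 - 2p = 4p - 1516 → 8232 = 6p, so p = 1372 and Q = 3972.

3972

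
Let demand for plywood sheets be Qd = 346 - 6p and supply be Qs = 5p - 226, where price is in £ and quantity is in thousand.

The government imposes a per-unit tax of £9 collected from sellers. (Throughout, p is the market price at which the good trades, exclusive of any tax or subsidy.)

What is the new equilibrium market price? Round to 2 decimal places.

Before the shock: 346 - 6p = 5p - 226 ⇒ 572 = 11p ⇒ p = 52, Q = 34.
Since sellers keep the price net of the tax, the effective supply curve becomes Qs = 5p - 271.
Setting them equal: 346 - 6p = 5p - 271 → 617 = 11p, so p = 617/11 ≈ 56.0909 and Q = 104/11 ≈ 9.4545.

56.09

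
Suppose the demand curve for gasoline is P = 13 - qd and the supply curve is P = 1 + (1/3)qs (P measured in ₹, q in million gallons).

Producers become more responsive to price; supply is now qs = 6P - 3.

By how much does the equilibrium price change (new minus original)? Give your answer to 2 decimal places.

-1.71

Initially, 13 - P = 3P - 3, so 16 = 4P and P = 4, q = 9.
With the change applied: demand qd = 13 - P, supply qs = 6P - 3.
Clearing the new market: 13 - P = 6P - 3, so P = 16/7 ≈ 2.2857 and q = 75/7 ≈ 10.7143.
ΔP = 2.2857 − 4 = -1.71.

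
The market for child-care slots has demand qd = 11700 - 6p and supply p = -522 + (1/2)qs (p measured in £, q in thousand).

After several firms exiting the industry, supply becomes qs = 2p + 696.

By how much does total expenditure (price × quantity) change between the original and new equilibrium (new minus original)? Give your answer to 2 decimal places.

-197707.50

Original equilibrium: 11700 - 6p = 2p + 1044 gives 10656 = 8p, so p = 1332 and q = 3708.
The shock moves the curves to qd = 11700 - 6p and qs = 2p + 696.
New equilibrium: 11700 - 6p = 2p + 696 ⇒ 11004 = 8p ⇒ p = 1375.5, q = 3447.
Expenditure moves from 1332×3708 = 4939056 to 1375.5×3447 = 4741348.5; change = -197707.50.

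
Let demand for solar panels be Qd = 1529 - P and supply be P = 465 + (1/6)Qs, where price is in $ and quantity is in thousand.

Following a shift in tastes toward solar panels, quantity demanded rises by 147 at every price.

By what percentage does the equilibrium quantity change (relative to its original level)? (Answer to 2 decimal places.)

+13.82

Initially, 1529 - P = 6P - 2790, so 4319 = 7P and P = 617, Q = 912.
With the change applied: demand Qd = 1676 - P, supply Qs = 6P - 2790.
Setting them equal: 1676 - P = 6P - 2790 → 4466 = 7P, so P = 638 and Q = 1038.
%ΔQ = (1038 − 912) / 912 × 100 = +13.82%.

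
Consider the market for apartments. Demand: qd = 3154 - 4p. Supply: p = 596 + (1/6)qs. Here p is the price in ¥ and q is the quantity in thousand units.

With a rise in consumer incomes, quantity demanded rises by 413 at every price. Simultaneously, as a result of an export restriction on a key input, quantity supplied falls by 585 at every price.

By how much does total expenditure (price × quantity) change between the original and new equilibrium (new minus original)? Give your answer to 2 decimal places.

Solve the original market: 3154 - 4p = 6p - 3576, hence p = 673 and q = 462.
The shock moves the curves to qd = 3567 - 4p and qs = 6p - 4161.
New equilibrium: 3567 - 4p = 6p - 4161 ⇒ 7728 = 10p ⇒ p = 772.8, q = 475.8.
Expenditure moves from 673×462 = 310926 to 772.8×475.8 = 367698.24; change = +56772.24.

+56772.24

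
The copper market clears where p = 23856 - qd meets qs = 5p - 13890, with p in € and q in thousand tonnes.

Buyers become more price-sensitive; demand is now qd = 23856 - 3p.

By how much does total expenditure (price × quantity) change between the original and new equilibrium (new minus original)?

Original equilibrium: 23856 - p = 5p - 13890 gives 37746 = 6p, so p = 6291 and q = 17565.
After the shift, demand is qd = 23856 - 3p and supply is qs = 5p - 13890.
Clearing the new market: 23856 - 3p = 5p - 13890, so p = 4718.25 and q = 9701.25.
Expenditure moves from 6291×17565 = 110501415 to 4718.25×9701.25 = 45772922.8125; change = -64728492.1875.

-64728492.1875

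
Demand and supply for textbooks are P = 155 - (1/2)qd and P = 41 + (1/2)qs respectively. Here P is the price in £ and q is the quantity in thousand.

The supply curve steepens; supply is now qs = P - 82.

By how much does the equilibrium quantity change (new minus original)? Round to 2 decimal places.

-65.33

Initially, 310 - 2P = 2P - 82, so 392 = 4P and P = 98, q = 114.
With the change applied: demand qd = 310 - 2P, supply qs = P - 82.
New equilibrium: 310 - 2P = P - 82 ⇒ 392 = 3P ⇒ P = 392/3 ≈ 130.6667, q = 146/3 ≈ 48.6667.
Δq = 48.6667 − 114 = -65.33.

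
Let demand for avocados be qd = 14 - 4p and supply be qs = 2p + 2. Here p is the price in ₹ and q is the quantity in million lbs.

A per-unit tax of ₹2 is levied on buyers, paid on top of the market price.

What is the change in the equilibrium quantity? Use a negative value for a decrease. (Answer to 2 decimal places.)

Initially, 14 - 4p = 2p + 2, so 12 = 6p and p = 2, q = 6.
Since buyers pay the price plus the tax, the effective demand curve becomes qd = 6 - 4p.
Setting them equal: 6 - 4p = 2p + 2 → 4 = 6p, so p = 2/3 ≈ 0.6667 and q = 10/3 ≈ 3.3333.
Δq = 3.3333 − 6 = -2.67.

-2.67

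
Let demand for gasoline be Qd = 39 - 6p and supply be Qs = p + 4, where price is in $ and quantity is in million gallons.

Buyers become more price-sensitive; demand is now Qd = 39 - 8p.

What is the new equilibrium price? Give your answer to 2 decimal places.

3.89

Before the shock: 39 - 6p = p + 4 ⇒ 35 = 7p ⇒ p = 5, Q = 9.
The new curves are Qd = 39 - 8p (demand) and Qs = p + 4 (supply).
Equate the new curves: 39 - 8p = p + 4, giving 35 = 9p, p = 35/9 ≈ 3.8889, Q = 71/9 ≈ 7.8889.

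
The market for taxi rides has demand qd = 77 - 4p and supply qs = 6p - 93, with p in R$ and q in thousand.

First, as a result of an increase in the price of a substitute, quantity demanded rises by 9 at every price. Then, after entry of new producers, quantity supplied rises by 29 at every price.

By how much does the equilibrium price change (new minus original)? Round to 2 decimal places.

-2.00

Initially, 77 - 4p = 6p - 93, so 170 = 10p and p = 17, q = 9.
After the shift, demand is qd = 86 - 4p and supply is qs = 6p - 64.
New equilibrium: 86 - 4p = 6p - 64 ⇒ 150 = 10p ⇒ p = 15, q = 26.
Δp = 15 − 17 = -2.00.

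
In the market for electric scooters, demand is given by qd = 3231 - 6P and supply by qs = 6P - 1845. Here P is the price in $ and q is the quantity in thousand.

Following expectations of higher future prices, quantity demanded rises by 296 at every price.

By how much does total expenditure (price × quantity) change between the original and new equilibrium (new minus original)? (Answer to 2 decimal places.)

+83348.67

Solve the original market: 3231 - 6P = 6P - 1845, hence P = 423 and q = 693.
After the shift, demand is qd = 3527 - 6P and supply is qs = 6P - 1845.
Clearing the new market: 3527 - 6P = 6P - 1845, so P = 1343/3 ≈ 447.6667 and q = 841.
Expenditure moves from 423×693 = 293139 to 447.6667×841 = 376487.6667; change = +83348.67.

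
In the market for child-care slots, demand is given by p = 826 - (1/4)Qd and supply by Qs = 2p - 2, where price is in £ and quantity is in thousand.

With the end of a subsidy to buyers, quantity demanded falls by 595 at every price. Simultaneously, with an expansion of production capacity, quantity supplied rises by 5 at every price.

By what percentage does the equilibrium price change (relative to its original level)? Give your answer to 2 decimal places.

Initially, 3304 - 4p = 2p - 2, so 3306 = 6p and p = 551, Q = 1100.
The shock moves the curves to Qd = 2709 - 4p and Qs = 2p + 3.
New equilibrium: 2709 - 4p = 2p + 3 ⇒ 2706 = 6p ⇒ p = 451, Q = 905.
%Δp = (451 − 551) / 551 × 100 = -18.15%.

-18.15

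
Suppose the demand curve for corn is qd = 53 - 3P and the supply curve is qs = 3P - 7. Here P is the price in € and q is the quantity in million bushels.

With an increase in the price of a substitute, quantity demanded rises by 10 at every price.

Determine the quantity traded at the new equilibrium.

Initially, 53 - 3P = 3P - 7, so 60 = 6P and P = 10, q = 23.
With the change applied: demand qd = 63 - 3P, supply qs = 3P - 7.
Setting them equal: 63 - 3P = 3P - 7 → 70 = 6P, so P = 35/3 ≈ 11.6667 and q = 28.

28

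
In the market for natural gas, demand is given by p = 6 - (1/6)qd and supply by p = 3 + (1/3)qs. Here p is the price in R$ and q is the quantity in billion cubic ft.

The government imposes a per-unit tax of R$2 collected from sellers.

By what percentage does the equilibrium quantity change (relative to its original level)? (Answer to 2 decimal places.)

Solve the original market: 36 - 6p = 3p - 9, hence p = 5 and q = 6.
Since sellers keep the price net of the tax, the effective supply curve becomes qs = 3p - 15.
New equilibrium: 36 - 6p = 3p - 15 ⇒ 51 = 9p ⇒ p = 17/3 ≈ 5.6667, q = 2.
%Δq = (2 − 6) / 6 × 100 = -66.67%.

-66.67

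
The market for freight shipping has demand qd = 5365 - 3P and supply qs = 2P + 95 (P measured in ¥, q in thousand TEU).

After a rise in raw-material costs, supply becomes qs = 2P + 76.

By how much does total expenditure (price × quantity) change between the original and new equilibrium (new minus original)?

Original equilibrium: 5365 - 3P = 2P + 95 gives 5270 = 5P, so P = 1054 and q = 2203.
After the shift, demand is qd = 5365 - 3P and supply is qs = 2P + 76.
New equilibrium: 5365 - 3P = 2P + 76 ⇒ 5289 = 5P ⇒ P = 1057.8, q = 2191.6.
Expenditure moves from 1054×2203 = 2321962 to 1057.8×2191.6 = 2318274.48; change = -3687.52.

-3687.52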